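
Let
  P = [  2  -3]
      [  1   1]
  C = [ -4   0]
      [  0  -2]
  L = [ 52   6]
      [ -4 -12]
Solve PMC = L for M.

Left-multiply by P⁻¹ and right-multiply by C⁻¹: M = P⁻¹LC⁻¹.
det P = 5; the adjugate gives P⁻¹ = [[1/5, 3/5], [-1/5, 2/5]].
det C = 8, so C⁻¹ = [[-1/4, 0], [0, -1/2]].
P⁻¹L = [[8, -6], [-12, -6]].
M = (P⁻¹L)C⁻¹ = [[-2, 3], [3, 3]].

M = [[-2, 3], [3, 3]]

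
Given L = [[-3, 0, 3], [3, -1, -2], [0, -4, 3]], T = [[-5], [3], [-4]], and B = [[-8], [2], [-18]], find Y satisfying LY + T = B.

Y = [[-1], [2], [-2]]

LY = B − T = [[-3], [-1], [-14]].
Since L multiplies Y on the left, Y = L⁻¹(B − T).
L has determinant -3; L⁻¹ = [[11/3, 4, -1], [3, 3, -1], [4, 4, -1]].
Y = L⁻¹(B − T) = [[-1], [2], [-2]].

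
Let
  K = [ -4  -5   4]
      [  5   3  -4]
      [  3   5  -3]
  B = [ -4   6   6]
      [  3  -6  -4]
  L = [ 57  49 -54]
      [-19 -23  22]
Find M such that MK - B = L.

M = [[-4, 5, 4], [5, 2, -2]]

MK = L + B = [[53, 55, -48], [-16, -29, 18]].
Right-multiplying both sides by K⁻¹ gives M = (L + B)K⁻¹.
det K = 5, so K⁻¹ = [[11/5, 1, 8/5], [3/5, 0, 4/5], [16/5, 1, 13/5]].
M = (L + B)K⁻¹ = [[-4, 5, 4], [5, 2, -2]].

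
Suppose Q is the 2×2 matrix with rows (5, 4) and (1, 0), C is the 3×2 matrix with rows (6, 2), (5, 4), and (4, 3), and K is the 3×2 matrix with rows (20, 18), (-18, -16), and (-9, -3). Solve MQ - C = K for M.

MQ = K + C = [[26, 20], [-13, -12], [-5, 0]].
Since Q sits to the right of M, M = (K + C)Q⁻¹.
Q has determinant -4; Q⁻¹ = [[0, 1], [1/4, -5/4]].
M = (K + C)Q⁻¹ = [[5, 1], [-3, 2], [0, -5]].

M = [[5, 1], [-3, 2], [0, -5]]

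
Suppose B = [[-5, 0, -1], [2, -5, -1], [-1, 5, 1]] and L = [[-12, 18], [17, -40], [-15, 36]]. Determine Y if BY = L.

B is on the left of Y, so left-multiply by B⁻¹: Y = B⁻¹L.
det B = -5; the adjugate gives B⁻¹ = [[0, 1, 1], [1/5, 6/5, 7/5], [-1, -5, -5]].
Y = B⁻¹L = [[0, 1, 1], [1/5, 6/5, 7/5], [-1, -5, -5]] · [[-12, 18], [17, -40], [-15, 36]] = [[2, -4], [-3, 6], [2, 2]].

Y = [[2, -4], [-3, 6], [2, 2]]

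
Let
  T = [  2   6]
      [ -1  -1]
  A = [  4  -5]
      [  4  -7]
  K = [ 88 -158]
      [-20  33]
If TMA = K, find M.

M = [[2, 0], [-1, 4]]

Left-multiply by T⁻¹ and right-multiply by A⁻¹: M = T⁻¹KA⁻¹.
T has determinant 4; T⁻¹ = [[-1/4, -3/2], [1/4, 1/2]].
A has determinant -8; A⁻¹ = [[7/8, -5/8], [1/2, -1/2]].
T⁻¹K = [[8, -10], [12, -23]].
M = (T⁻¹K)A⁻¹ = [[2, 0], [-1, 4]].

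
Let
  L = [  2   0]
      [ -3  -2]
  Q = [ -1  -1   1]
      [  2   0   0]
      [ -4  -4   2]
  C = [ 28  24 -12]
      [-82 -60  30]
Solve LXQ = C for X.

Isolating X: multiply by L⁻¹ from the left and Q⁻¹ from the right, so X = L⁻¹CQ⁻¹.
L has determinant -4; L⁻¹ = [[1/2, 0], [-3/4, -1/2]].
Q has determinant -4; Q⁻¹ = [[0, 1/2, 0], [1, -1/2, -1/2], [2, 0, -1/2]].
L⁻¹C = [[14, 12, -6], [20, 12, -6]].
X = (L⁻¹C)Q⁻¹ = [[0, 1, -3], [0, 4, -3]].

X = [[0, 1, -3], [0, 4, -3]]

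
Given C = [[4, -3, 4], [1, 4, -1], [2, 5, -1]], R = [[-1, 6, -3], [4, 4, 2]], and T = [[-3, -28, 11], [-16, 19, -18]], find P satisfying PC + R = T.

P = [[2, -2, -4], [-5, 0, 0]]

PC = T − R = [[-2, -34, 14], [-20, 15, -20]].
C is on the right of P, so right-multiply by C⁻¹: P = (T − R)C⁻¹.
det C = -5; the adjugate gives C⁻¹ = [[-1/5, -17/5, 13/5], [1/5, 12/5, -8/5], [3/5, 26/5, -19/5]].
P = (T − R)C⁻¹ = [[2, -2, -4], [-5, 0, 0]].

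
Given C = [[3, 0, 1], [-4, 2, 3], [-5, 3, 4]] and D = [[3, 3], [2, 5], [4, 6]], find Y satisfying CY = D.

Since C multiplies Y on the left, Y = C⁻¹D.
C has determinant -5; C⁻¹ = [[1/5, -3/5, 2/5], [-1/5, -17/5, 13/5], [2/5, 9/5, -6/5]].
Y = C⁻¹D = [[1/5, -3/5, 2/5], [-1/5, -17/5, 13/5], [2/5, 9/5, -6/5]] · [[3, 3], [2, 5], [4, 6]] = [[1, 0], [3, -2], [0, 3]].

Y = [[1, 0], [3, -2], [0, 3]]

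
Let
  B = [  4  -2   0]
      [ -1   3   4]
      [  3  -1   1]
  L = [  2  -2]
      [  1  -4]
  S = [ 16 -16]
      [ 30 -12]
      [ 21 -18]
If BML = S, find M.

Isolating M: multiply by B⁻¹ from the left and L⁻¹ from the right, so M = B⁻¹SL⁻¹.
det B = 2, so B⁻¹ = [[7/2, 1, -4], [13/2, 2, -8], [-4, -1, 5]].
L has determinant -6; L⁻¹ = [[2/3, -1/3], [1/6, -1/3]].
B⁻¹S = [[2, 4], [-4, 16], [11, -14]].
M = (B⁻¹S)L⁻¹ = [[2, -2], [0, -4], [5, 1]].

M = [[2, -2], [0, -4], [5, 1]]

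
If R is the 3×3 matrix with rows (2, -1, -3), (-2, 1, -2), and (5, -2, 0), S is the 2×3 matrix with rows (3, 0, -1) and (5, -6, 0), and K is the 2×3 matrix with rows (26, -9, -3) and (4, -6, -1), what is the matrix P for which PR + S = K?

PR = K − S = [[23, -9, -2], [-1, 0, -1]].
R is on the right of P, so right-multiply by R⁻¹: P = (K − S)R⁻¹.
det R = 5; the adjugate gives R⁻¹ = [[-4/5, 6/5, 1], [-2, 3, 2], [-1/5, -1/5, 0]].
P = (K − S)R⁻¹ = [[0, 1, 5], [1, -1, -1]].

P = [[0, 1, 5], [1, -1, -1]]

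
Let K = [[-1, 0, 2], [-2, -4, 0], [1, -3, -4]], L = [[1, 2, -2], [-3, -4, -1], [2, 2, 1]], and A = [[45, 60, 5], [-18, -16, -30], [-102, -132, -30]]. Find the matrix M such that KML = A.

M = [[-1, 2, 5], [-2, -3, -2], [2, -4, 5]]

Isolating M: multiply by K⁻¹ from the left and L⁻¹ from the right, so M = K⁻¹AL⁻¹.
det K = 4; the adjugate gives K⁻¹ = [[4, -3/2, 2], [-2, 1/2, -1], [5/2, -3/4, 1]].
L has determinant -4; L⁻¹ = [[1/2, 3/2, 5/2], [-1/4, -5/4, -7/4], [-1/2, -1/2, -1/2]].
K⁻¹A = [[3, 0, 5], [3, 4, 5], [24, 30, 5]].
M = (K⁻¹A)L⁻¹ = [[-1, 2, 5], [-2, -3, -2], [2, -4, 5]].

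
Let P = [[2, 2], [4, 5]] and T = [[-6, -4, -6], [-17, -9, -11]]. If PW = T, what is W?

W = [[2, -1, -4], [-5, -1, 1]]

Since P multiplies W on the left, W = P⁻¹T.
det P = 2; the adjugate gives P⁻¹ = [[5/2, -1], [-2, 1]].
W = P⁻¹T = [[5/2, -1], [-2, 1]] · [[-6, -4, -6], [-17, -9, -11]] = [[2, -1, -4], [-5, -1, 1]].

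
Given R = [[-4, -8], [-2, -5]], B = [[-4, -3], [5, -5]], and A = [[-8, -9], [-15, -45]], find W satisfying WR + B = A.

WR = A − B = [[-4, -6], [-20, -40]].
R is on the right of W, so right-multiply by R⁻¹: W = (A − B)R⁻¹.
R has determinant 4; R⁻¹ = [[-5/4, 2], [1/2, -1]].
W = (A − B)R⁻¹ = [[2, -2], [5, 0]].

W = [[2, -2], [5, 0]]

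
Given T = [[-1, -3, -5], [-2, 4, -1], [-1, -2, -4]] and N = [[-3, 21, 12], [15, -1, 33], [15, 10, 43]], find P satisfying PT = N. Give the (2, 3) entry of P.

-6

Right-multiplying both sides by T⁻¹ gives P = NT⁻¹.
T has determinant -1; T⁻¹ = [[18, 2, -23], [7, 1, -9], [-8, -1, 10]].
P = NT⁻¹ = [[-3, 21, 12], [15, -1, 33], [15, 10, 43]] · [[18, 2, -23], [7, 1, -9], [-8, -1, 10]] = [[-3, 3, 0], [-1, -4, -6], [-4, -3, -5]].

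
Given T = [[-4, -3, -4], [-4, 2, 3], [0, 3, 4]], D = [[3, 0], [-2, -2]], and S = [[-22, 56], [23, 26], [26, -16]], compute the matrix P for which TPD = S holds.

Left-multiply by T⁻¹ and right-multiply by D⁻¹: P = T⁻¹SD⁻¹.
T has determinant 4; T⁻¹ = [[-1/4, 0, -1/4], [4, -4, 7], [-3, 3, -5]].
D has determinant -6; D⁻¹ = [[1/3, 0], [-1/3, -1/2]].
T⁻¹S = [[-1, -10], [2, 8], [5, -10]].
P = (T⁻¹S)D⁻¹ = [[3, 5], [-2, -4], [5, 5]].

P = [[3, 5], [-2, -4], [5, 5]]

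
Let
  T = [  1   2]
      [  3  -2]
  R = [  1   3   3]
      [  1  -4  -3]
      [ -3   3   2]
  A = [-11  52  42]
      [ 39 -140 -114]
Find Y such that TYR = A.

Isolating Y: multiply by T⁻¹ from the left and R⁻¹ from the right, so Y = T⁻¹AR⁻¹.
det T = -8; the adjugate gives T⁻¹ = [[1/4, 1/4], [3/8, -1/8]].
det R = -5; the adjugate gives R⁻¹ = [[-1/5, -3/5, -3/5], [-7/5, -11/5, -6/5], [9/5, 12/5, 7/5]].
T⁻¹A = [[7, -22, -18], [-9, 37, 30]].
Y = (T⁻¹A)R⁻¹ = [[-3, 1, -3], [4, -4, 3]].

Y = [[-3, 1, -3], [4, -4, 3]]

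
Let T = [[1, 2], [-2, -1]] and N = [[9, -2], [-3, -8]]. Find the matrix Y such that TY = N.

T is on the left of Y, so left-multiply by T⁻¹: Y = T⁻¹N.
det T = 3; the adjugate gives T⁻¹ = [[-1/3, -2/3], [2/3, 1/3]].
Y = T⁻¹N = [[-1/3, -2/3], [2/3, 1/3]] · [[9, -2], [-3, -8]] = [[-1, 6], [5, -4]].

Y = [[-1, 6], [5, -4]]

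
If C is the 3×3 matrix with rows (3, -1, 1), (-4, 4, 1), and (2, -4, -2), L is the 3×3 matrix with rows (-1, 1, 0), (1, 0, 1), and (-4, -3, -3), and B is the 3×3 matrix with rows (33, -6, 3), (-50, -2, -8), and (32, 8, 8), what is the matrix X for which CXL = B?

X = [[-5, -5, -1], [4, 1, 2], [-5, 1, -1]]

X = C⁻¹BL⁻¹ (apply C⁻¹ on the left and L⁻¹ on the right).
det C = 2; the adjugate gives C⁻¹ = [[-2, -3, -5/2], [-3, -4, -7/2], [4, 5, 4]].
det L = -4, so L⁻¹ = [[-3/4, -3/4, -1/4], [1/4, -3/4, -1/4], [3/4, 7/4, 1/4]].
C⁻¹B = [[4, -2, -2], [-11, -2, -5], [10, -2, 4]].
X = (C⁻¹B)L⁻¹ = [[-5, -5, -1], [4, 1, 2], [-5, 1, -1]].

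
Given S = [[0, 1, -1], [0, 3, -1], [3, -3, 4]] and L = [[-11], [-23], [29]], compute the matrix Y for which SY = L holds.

Since S multiplies Y on the left, Y = S⁻¹L.
det S = 6, so S⁻¹ = [[3/2, -1/6, 1/3], [-1/2, 1/2, 0], [-3/2, 1/2, 0]].
Y = S⁻¹L = [[3/2, -1/6, 1/3], [-1/2, 1/2, 0], [-3/2, 1/2, 0]] · [[-11], [-23], [29]] = [[-3], [-6], [5]].

Y = [[-3], [-6], [5]]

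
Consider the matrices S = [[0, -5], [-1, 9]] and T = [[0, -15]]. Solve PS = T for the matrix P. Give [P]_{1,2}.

S is on the right of P, so right-multiply by S⁻¹: P = TS⁻¹.
S has determinant -5; S⁻¹ = [[-9/5, -1], [-1/5, 0]].
P = TS⁻¹ = [[0, -15]] · [[-9/5, -1], [-1/5, 0]] = [[3, 0]].

0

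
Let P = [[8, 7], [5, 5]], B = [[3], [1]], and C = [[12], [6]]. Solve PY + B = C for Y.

Y = [[2], [-1]]

PY = C − B = [[9], [5]].
P is on the left of Y, so left-multiply by P⁻¹: Y = P⁻¹(C − B).
det P = 5; the adjugate gives P⁻¹ = [[1, -7/5], [-1, 8/5]].
Y = P⁻¹(C − B) = [[2], [-1]].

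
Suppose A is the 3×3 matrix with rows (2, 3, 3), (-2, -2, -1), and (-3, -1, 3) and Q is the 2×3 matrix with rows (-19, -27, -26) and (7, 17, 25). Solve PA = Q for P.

P = [[-6, 5, -1], [4, -4, 3]]

A is on the right of P, so right-multiply by A⁻¹: P = QA⁻¹.
A has determinant 1; A⁻¹ = [[-7, -12, 3], [9, 15, -4], [-4, -7, 2]].
P = QA⁻¹ = [[-19, -27, -26], [7, 17, 25]] · [[-7, -12, 3], [9, 15, -4], [-4, -7, 2]] = [[-6, 5, -1], [4, -4, 3]].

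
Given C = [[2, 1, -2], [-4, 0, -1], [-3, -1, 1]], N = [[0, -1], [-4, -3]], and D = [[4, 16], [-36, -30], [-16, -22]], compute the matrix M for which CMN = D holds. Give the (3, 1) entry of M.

5

Isolating M: multiply by C⁻¹ from the left and N⁻¹ from the right, so M = C⁻¹DN⁻¹.
det C = -3; the adjugate gives C⁻¹ = [[1/3, -1/3, 1/3], [-7/3, 4/3, -10/3], [-4/3, 1/3, -4/3]].
N has determinant -4; N⁻¹ = [[3/4, -1/4], [-1, 0]].
C⁻¹D = [[8, 8], [-4, -4], [4, -2]].
M = (C⁻¹D)N⁻¹ = [[-2, -2], [1, 1], [5, -1]].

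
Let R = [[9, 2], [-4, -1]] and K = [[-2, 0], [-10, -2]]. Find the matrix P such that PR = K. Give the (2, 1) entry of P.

-2

R is on the right of P, so right-multiply by R⁻¹: P = KR⁻¹.
R has determinant -1; R⁻¹ = [[1, 2], [-4, -9]].
P = KR⁻¹ = [[-2, 0], [-10, -2]] · [[1, 2], [-4, -9]] = [[-2, -4], [-2, -2]].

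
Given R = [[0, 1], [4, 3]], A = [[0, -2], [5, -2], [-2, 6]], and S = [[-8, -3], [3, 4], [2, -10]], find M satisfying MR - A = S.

M = [[1, -2], [-4, 2], [-4, 0]]

MR = S + A = [[-8, -5], [8, 2], [0, -4]].
R is on the right of M, so right-multiply by R⁻¹: M = (S + A)R⁻¹.
det R = -4; the adjugate gives R⁻¹ = [[-3/4, 1/4], [1, 0]].
M = (S + A)R⁻¹ = [[1, -2], [-4, 2], [-4, 0]].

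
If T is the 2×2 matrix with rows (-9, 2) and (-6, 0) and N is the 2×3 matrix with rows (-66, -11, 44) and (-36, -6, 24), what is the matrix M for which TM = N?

M = [[6, 1, -4], [-6, -1, 4]]

Left-multiplying both sides by T⁻¹ gives M = T⁻¹N.
det T = 12, so T⁻¹ = [[0, -1/6], [1/2, -3/4]].
M = T⁻¹N = [[0, -1/6], [1/2, -3/4]] · [[-66, -11, 44], [-36, -6, 24]] = [[6, 1, -4], [-6, -1, 4]].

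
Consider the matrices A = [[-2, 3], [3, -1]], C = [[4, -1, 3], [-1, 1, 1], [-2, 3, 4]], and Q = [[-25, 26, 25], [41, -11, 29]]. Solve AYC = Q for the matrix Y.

Y = [[4, 0, 1], [2, 1, 3]]

Isolating Y: multiply by A⁻¹ from the left and C⁻¹ from the right, so Y = A⁻¹QC⁻¹.
A has determinant -7; A⁻¹ = [[1/7, 3/7], [3/7, 2/7]].
det C = -1; the adjugate gives C⁻¹ = [[-1, -13, 4], [-2, -22, 7], [1, 10, -3]].
A⁻¹Q = [[14, -1, 16], [1, 8, 19]].
Y = (A⁻¹Q)C⁻¹ = [[4, 0, 1], [2, 1, 3]].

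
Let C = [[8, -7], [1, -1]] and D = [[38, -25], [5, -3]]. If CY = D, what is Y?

Y = [[3, -4], [-2, -1]]

Left-multiplying both sides by C⁻¹ gives Y = C⁻¹D.
C has determinant -1; C⁻¹ = [[1, -7], [1, -8]].
Y = C⁻¹D = [[1, -7], [1, -8]] · [[38, -25], [5, -3]] = [[3, -4], [-2, -1]].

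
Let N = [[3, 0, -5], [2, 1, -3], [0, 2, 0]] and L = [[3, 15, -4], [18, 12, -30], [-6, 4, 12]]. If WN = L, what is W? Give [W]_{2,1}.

6

Right-multiplying both sides by N⁻¹ gives W = LN⁻¹.
det N = -2, so N⁻¹ = [[-3, 5, -5/2], [0, 0, 1/2], [-2, 3, -3/2]].
W = LN⁻¹ = [[3, 15, -4], [18, 12, -30], [-6, 4, 12]] · [[-3, 5, -5/2], [0, 0, 1/2], [-2, 3, -3/2]] = [[-1, 3, 6], [6, 0, 6], [-6, 6, -1]].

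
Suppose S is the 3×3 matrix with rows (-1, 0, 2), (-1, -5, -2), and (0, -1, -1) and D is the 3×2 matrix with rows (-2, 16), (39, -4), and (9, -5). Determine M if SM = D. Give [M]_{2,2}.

Since S multiplies M on the left, M = S⁻¹D.
det S = -1, so S⁻¹ = [[-3, 2, -10], [1, -1, 4], [-1, 1, -5]].
M = S⁻¹D = [[-3, 2, -10], [1, -1, 4], [-1, 1, -5]] · [[-2, 16], [39, -4], [9, -5]] = [[-6, -6], [-5, 0], [-4, 5]].

0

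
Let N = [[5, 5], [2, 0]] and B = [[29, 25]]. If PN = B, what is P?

N is on the right of P, so right-multiply by N⁻¹: P = BN⁻¹.
N has determinant -10; N⁻¹ = [[0, 1/2], [1/5, -1/2]].
P = BN⁻¹ = [[29, 25]] · [[0, 1/2], [1/5, -1/2]] = [[5, 2]].

P = [[5, 2]]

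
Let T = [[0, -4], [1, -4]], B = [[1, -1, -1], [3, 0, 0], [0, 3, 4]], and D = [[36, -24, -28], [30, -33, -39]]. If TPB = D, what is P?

P = T⁻¹DB⁻¹ (apply T⁻¹ on the left and B⁻¹ on the right).
det T = 4; the adjugate gives T⁻¹ = [[-1, 1], [-1/4, 0]].
det B = 3, so B⁻¹ = [[0, 1/3, 0], [-4, 4/3, -1], [3, -1, 1]].
T⁻¹D = [[-6, -9, -11], [-9, 6, 7]].
P = (T⁻¹D)B⁻¹ = [[3, -3, -2], [-3, -2, 1]].

P = [[3, -3, -2], [-3, -2, 1]]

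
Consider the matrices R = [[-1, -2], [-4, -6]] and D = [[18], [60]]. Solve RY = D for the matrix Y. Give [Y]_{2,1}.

-6

Left-multiplying both sides by R⁻¹ gives Y = R⁻¹D.
det R = -2; the adjugate gives R⁻¹ = [[3, -1], [-2, 1/2]].
Y = R⁻¹D = [[3, -1], [-2, 1/2]] · [[18], [60]] = [[-6], [-6]].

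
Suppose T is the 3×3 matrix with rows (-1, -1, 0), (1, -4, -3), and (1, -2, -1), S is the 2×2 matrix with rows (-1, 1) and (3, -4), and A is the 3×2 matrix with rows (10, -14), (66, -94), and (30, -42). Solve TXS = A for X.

X = [[-1, 0], [-1, -4], [-5, -4]]

Isolating X: multiply by T⁻¹ from the left and S⁻¹ from the right, so X = T⁻¹AS⁻¹.
det T = 4, so T⁻¹ = [[-1/2, -1/4, 3/4], [-1/2, 1/4, -3/4], [1/2, -3/4, 5/4]].
det S = 1, so S⁻¹ = [[-4, -1], [-3, -1]].
T⁻¹A = [[1, -1], [-11, 15], [-7, 11]].
X = (T⁻¹A)S⁻¹ = [[-1, 0], [-1, -4], [-5, -4]].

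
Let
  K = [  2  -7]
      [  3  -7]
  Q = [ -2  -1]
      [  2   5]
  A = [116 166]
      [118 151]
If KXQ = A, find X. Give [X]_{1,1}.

-5

X = K⁻¹AQ⁻¹ (apply K⁻¹ on the left and Q⁻¹ on the right).
det K = 7, so K⁻¹ = [[-1, 1], [-3/7, 2/7]].
det Q = -8, so Q⁻¹ = [[-5/8, -1/8], [1/4, 1/4]].
K⁻¹A = [[2, -15], [-16, -28]].
X = (K⁻¹A)Q⁻¹ = [[-5, -4], [3, -5]].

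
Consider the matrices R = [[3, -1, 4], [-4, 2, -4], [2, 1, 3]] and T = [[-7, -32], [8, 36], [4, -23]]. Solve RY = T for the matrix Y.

Y = [[5, -4], [6, 0], [-4, -5]]

Left-multiplying both sides by R⁻¹ gives Y = R⁻¹T.
det R = -6; the adjugate gives R⁻¹ = [[-5/3, -7/6, 2/3], [-2/3, -1/6, 2/3], [4/3, 5/6, -1/3]].
Y = R⁻¹T = [[-5/3, -7/6, 2/3], [-2/3, -1/6, 2/3], [4/3, 5/6, -1/3]] · [[-7, -32], [8, 36], [4, -23]] = [[5, -4], [6, 0], [-4, -5]].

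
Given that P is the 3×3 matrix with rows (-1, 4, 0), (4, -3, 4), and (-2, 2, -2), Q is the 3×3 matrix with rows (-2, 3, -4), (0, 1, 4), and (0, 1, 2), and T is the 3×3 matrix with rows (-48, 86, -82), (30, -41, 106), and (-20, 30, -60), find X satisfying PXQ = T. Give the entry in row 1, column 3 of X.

Isolating X: multiply by P⁻¹ from the left and Q⁻¹ from the right, so X = P⁻¹TQ⁻¹.
P has determinant 2; P⁻¹ = [[-1, 4, 8], [0, 1, 2], [1, -3, -13/2]].
Q has determinant 4; Q⁻¹ = [[-1/2, -5/2, 4], [0, -1, 2], [0, 1/2, -1/2]].
P⁻¹T = [[8, -10, 26], [-10, 19, -14], [-8, 14, -10]].
X = (P⁻¹T)Q⁻¹ = [[-4, 3, -1], [5, -1, 5], [4, 1, 1]].

-1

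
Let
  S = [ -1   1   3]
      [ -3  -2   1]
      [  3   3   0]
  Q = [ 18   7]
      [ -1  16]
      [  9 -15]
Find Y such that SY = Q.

Y = [[0, -6], [3, 1], [5, 0]]

S is on the left of Y, so left-multiply by S⁻¹: Y = S⁻¹Q.
det S = -3, so S⁻¹ = [[1, -3, -7/3], [-1, 3, 8/3], [1, -2, -5/3]].
Y = S⁻¹Q = [[1, -3, -7/3], [-1, 3, 8/3], [1, -2, -5/3]] · [[18, 7], [-1, 16], [9, -15]] = [[0, -6], [3, 1], [5, 0]].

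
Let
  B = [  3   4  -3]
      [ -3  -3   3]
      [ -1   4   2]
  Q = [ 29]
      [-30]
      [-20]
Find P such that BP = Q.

P = [[6], [-1], [-5]]

B is on the left of P, so left-multiply by B⁻¹: P = B⁻¹Q.
det B = 3; the adjugate gives B⁻¹ = [[-6, -20/3, 1], [1, 1, 0], [-5, -16/3, 1]].
P = B⁻¹Q = [[-6, -20/3, 1], [1, 1, 0], [-5, -16/3, 1]] · [[29], [-30], [-20]] = [[6], [-1], [-5]].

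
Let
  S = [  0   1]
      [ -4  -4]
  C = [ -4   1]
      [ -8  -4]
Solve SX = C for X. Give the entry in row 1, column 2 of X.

0

Since S multiplies X on the left, X = S⁻¹C.
det S = 4, so S⁻¹ = [[-1, -1/4], [1, 0]].
X = S⁻¹C = [[-1, -1/4], [1, 0]] · [[-4, 1], [-8, -4]] = [[6, 0], [-4, 1]].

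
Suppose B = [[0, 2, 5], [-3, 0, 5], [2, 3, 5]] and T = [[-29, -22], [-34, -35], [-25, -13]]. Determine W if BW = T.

B is on the left of W, so left-multiply by B⁻¹: W = B⁻¹T.
B has determinant 5; B⁻¹ = [[-3, 1, 2], [5, -2, -3], [-9/5, 4/5, 6/5]].
W = B⁻¹T = [[-3, 1, 2], [5, -2, -3], [-9/5, 4/5, 6/5]] · [[-29, -22], [-34, -35], [-25, -13]] = [[3, 5], [-2, -1], [-5, -4]].

W = [[3, 5], [-2, -1], [-5, -4]]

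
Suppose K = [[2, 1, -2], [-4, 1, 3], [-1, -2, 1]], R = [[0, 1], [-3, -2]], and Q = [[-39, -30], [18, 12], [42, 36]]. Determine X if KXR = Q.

Isolating X: multiply by K⁻¹ from the left and R⁻¹ from the right, so X = K⁻¹QR⁻¹.
det K = -3; the adjugate gives K⁻¹ = [[-7/3, -1, -5/3], [-1/3, 0, -2/3], [-3, -1, -2]].
det R = 3; the adjugate gives R⁻¹ = [[-2/3, -1/3], [1, 0]].
K⁻¹Q = [[3, -2], [-15, -14], [15, 6]].
X = (K⁻¹Q)R⁻¹ = [[-4, -1], [-4, 5], [-4, -5]].

X = [[-4, -1], [-4, 5], [-4, -5]]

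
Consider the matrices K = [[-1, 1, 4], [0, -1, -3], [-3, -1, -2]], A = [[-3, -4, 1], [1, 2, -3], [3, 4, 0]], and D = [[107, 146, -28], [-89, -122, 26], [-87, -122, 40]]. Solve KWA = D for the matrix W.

W = K⁻¹DA⁻¹ (apply K⁻¹ on the left and A⁻¹ on the right).
det K = -2, so K⁻¹ = [[1/2, 1, -1/2], [-9/2, -7, 3/2], [3/2, 2, -1/2]].
det A = -2, so A⁻¹ = [[-6, -2, -5], [9/2, 3/2, 4], [1, 0, 1]].
K⁻¹D = [[8, 12, -8], [11, 14, 4], [26, 36, -10]].
W = (K⁻¹D)A⁻¹ = [[-2, 2, 0], [1, -1, 5], [-4, 2, 4]].

W = [[-2, 2, 0], [1, -1, 5], [-4, 2, 4]]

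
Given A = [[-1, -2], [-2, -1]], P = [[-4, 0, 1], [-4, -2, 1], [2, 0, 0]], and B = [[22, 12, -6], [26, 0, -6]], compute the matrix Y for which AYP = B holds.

Y = [[4, -2, -1], [-2, 4, 1]]

Y = A⁻¹BP⁻¹ (apply A⁻¹ on the left and P⁻¹ on the right).
det A = -3; the adjugate gives A⁻¹ = [[1/3, -2/3], [-2/3, 1/3]].
P has determinant 4; P⁻¹ = [[0, 0, 1/2], [1/2, -1/2, 0], [1, 0, 2]].
A⁻¹B = [[-10, 4, 2], [-6, -8, 2]].
Y = (A⁻¹B)P⁻¹ = [[4, -2, -1], [-2, 4, 1]].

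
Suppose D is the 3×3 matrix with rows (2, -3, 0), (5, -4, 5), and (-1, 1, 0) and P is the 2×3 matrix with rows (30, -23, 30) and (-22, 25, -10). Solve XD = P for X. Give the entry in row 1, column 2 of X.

6

Since D sits to the right of X, X = PD⁻¹.
D has determinant 5; D⁻¹ = [[-1, 0, -3], [-1, 0, -2], [1/5, 1/5, 7/5]].
X = PD⁻¹ = [[30, -23, 30], [-22, 25, -10]] · [[-1, 0, -3], [-1, 0, -2], [1/5, 1/5, 7/5]] = [[-1, 6, -2], [-5, -2, 2]].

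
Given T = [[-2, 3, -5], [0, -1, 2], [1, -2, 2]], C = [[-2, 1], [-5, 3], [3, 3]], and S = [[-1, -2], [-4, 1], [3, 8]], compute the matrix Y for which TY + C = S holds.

TY = S − C = [[1, -3], [1, -2], [0, 5]].
Left-multiplying both sides by T⁻¹ gives Y = T⁻¹(S − C).
det T = -3, so T⁻¹ = [[-2/3, -4/3, -1/3], [-2/3, -1/3, -4/3], [-1/3, 1/3, -2/3]].
Y = T⁻¹(S − C) = [[-2, 3], [-1, -4], [0, -3]].

Y = [[-2, 3], [-1, -4], [0, -3]]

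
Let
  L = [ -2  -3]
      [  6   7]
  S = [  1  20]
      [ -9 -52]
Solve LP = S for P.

L is on the left of P, so left-multiply by L⁻¹: P = L⁻¹S.
L has determinant 4; L⁻¹ = [[7/4, 3/4], [-3/2, -1/2]].
P = L⁻¹S = [[7/4, 3/4], [-3/2, -1/2]] · [[1, 20], [-9, -52]] = [[-5, -4], [3, -4]].

P = [[-5, -4], [3, -4]]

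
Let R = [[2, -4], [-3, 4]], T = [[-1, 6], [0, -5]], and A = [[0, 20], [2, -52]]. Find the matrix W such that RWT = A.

Left-multiply by R⁻¹ and right-multiply by T⁻¹: W = R⁻¹AT⁻¹.
R has determinant -4; R⁻¹ = [[-1, -1], [-3/4, -1/2]].
T has determinant 5; T⁻¹ = [[-1, -6/5], [0, -1/5]].
R⁻¹A = [[-2, 32], [-1, 11]].
W = (R⁻¹A)T⁻¹ = [[2, -4], [1, -1]].

W = [[2, -4], [1, -1]]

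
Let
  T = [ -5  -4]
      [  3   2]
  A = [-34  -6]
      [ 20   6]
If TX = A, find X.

T is on the left of X, so left-multiply by T⁻¹: X = T⁻¹A.
T has determinant 2; T⁻¹ = [[1, 2], [-3/2, -5/2]].
X = T⁻¹A = [[1, 2], [-3/2, -5/2]] · [[-34, -6], [20, 6]] = [[6, 6], [1, -6]].

X = [[6, 6], [1, -6]]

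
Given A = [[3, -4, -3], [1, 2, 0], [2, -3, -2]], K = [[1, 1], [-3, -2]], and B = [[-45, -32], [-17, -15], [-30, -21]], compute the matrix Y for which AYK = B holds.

Y = [[-5, 4], [-3, -1], [1, 1]]

Left-multiply by A⁻¹ and right-multiply by K⁻¹: Y = A⁻¹BK⁻¹.
A has determinant 1; A⁻¹ = [[-4, 1, 6], [2, 0, -3], [-7, 1, 10]].
det K = 1; the adjugate gives K⁻¹ = [[-2, -1], [3, 1]].
A⁻¹B = [[-17, -13], [0, -1], [-2, -1]].
Y = (A⁻¹B)K⁻¹ = [[-5, 4], [-3, -1], [1, 1]].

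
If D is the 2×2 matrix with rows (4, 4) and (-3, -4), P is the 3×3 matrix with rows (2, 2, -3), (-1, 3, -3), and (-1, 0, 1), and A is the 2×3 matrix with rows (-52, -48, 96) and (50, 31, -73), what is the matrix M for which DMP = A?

M = [[-1, -5, 5], [-2, 3, 4]]

Isolating M: multiply by D⁻¹ from the left and P⁻¹ from the right, so M = D⁻¹AP⁻¹.
det D = -4; the adjugate gives D⁻¹ = [[1, 1], [-3/4, -1]].
P has determinant 5; P⁻¹ = [[3/5, -2/5, 3/5], [4/5, -1/5, 9/5], [3/5, -2/5, 8/5]].
D⁻¹A = [[-2, -17, 23], [-11, 5, 1]].
M = (D⁻¹A)P⁻¹ = [[-1, -5, 5], [-2, 3, 4]].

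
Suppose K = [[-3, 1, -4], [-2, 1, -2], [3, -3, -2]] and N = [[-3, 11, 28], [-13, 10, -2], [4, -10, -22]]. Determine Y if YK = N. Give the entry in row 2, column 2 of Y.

5

Right-multiplying both sides by K⁻¹ gives Y = NK⁻¹.
K has determinant 2; K⁻¹ = [[-4, 7, 1], [-5, 9, 1], [3/2, -3, -1/2]].
Y = NK⁻¹ = [[-3, 11, 28], [-13, 10, -2], [4, -10, -22]] · [[-4, 7, 1], [-5, 9, 1], [3/2, -3, -1/2]] = [[-1, -6, -6], [-1, 5, -2], [1, 4, 5]].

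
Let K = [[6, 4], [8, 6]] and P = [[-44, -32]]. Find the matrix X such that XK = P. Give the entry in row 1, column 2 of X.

-4

K is on the right of X, so right-multiply by K⁻¹: X = PK⁻¹.
K has determinant 4; K⁻¹ = [[3/2, -1], [-2, 3/2]].
X = PK⁻¹ = [[-44, -32]] · [[3/2, -1], [-2, 3/2]] = [[-2, -4]].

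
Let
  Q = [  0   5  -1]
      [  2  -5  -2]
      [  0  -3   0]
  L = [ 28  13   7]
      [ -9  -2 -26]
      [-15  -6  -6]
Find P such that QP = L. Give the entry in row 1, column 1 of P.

5

Left-multiplying both sides by Q⁻¹ gives P = Q⁻¹L.
det Q = 6; the adjugate gives Q⁻¹ = [[-1, 1/2, -5/2], [0, 0, -1/3], [-1, 0, -5/3]].
P = Q⁻¹L = [[-1, 1/2, -5/2], [0, 0, -1/3], [-1, 0, -5/3]] · [[28, 13, 7], [-9, -2, -26], [-15, -6, -6]] = [[5, 1, -5], [5, 2, 2], [-3, -3, 3]].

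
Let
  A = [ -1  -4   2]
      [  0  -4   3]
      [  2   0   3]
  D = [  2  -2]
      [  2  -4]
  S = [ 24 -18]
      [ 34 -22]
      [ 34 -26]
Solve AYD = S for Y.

Isolating Y: multiply by A⁻¹ from the left and D⁻¹ from the right, so Y = A⁻¹SD⁻¹.
det A = 4; the adjugate gives A⁻¹ = [[-3, 3, -1], [3/2, -7/4, 3/4], [2, -2, 1]].
det D = -4; the adjugate gives D⁻¹ = [[1, -1/2], [1/2, -1/2]].
A⁻¹S = [[-4, 14], [2, -8], [14, -18]].
Y = (A⁻¹S)D⁻¹ = [[3, -5], [-2, 3], [5, 2]].

Y = [[3, -5], [-2, 3], [5, 2]]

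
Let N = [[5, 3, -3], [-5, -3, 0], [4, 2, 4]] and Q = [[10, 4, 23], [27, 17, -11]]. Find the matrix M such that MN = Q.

M = [[-1, 1, 5], [1, -6, -2]]

Since N sits to the right of M, M = QN⁻¹.
N has determinant -6; N⁻¹ = [[2, 3, 3/2], [-10/3, -16/3, -5/2], [-1/3, -1/3, 0]].
M = QN⁻¹ = [[10, 4, 23], [27, 17, -11]] · [[2, 3, 3/2], [-10/3, -16/3, -5/2], [-1/3, -1/3, 0]] = [[-1, 1, 5], [1, -6, -2]].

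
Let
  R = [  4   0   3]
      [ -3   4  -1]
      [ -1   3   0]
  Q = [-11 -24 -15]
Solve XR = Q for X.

Right-multiplying both sides by R⁻¹ gives X = QR⁻¹.
det R = -3, so R⁻¹ = [[-1, -3, 4], [-1/3, -1, 5/3], [5/3, 4, -16/3]].
X = QR⁻¹ = [[-11, -24, -15]] · [[-1, -3, 4], [-1/3, -1, 5/3], [5/3, 4, -16/3]] = [[-6, -3, -4]].

X = [[-6, -3, -4]]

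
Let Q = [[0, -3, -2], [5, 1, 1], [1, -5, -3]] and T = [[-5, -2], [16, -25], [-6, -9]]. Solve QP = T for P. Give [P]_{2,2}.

2

Q is on the left of P, so left-multiply by Q⁻¹: P = Q⁻¹T.
det Q = 4; the adjugate gives Q⁻¹ = [[1/2, 1/4, -1/4], [4, 1/2, -5/2], [-13/2, -3/4, 15/4]].
P = Q⁻¹T = [[1/2, 1/4, -1/4], [4, 1/2, -5/2], [-13/2, -3/4, 15/4]] · [[-5, -2], [16, -25], [-6, -9]] = [[3, -5], [3, 2], [-2, -2]].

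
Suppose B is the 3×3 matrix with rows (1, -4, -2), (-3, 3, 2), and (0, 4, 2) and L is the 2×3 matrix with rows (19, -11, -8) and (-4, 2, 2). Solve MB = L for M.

M = [[4, -5, 5], [2, 2, 1]]

Right-multiplying both sides by B⁻¹ gives M = LB⁻¹.
det B = -2; the adjugate gives B⁻¹ = [[1, 0, 1], [-3, -1, -2], [6, 2, 9/2]].
M = LB⁻¹ = [[19, -11, -8], [-4, 2, 2]] · [[1, 0, 1], [-3, -1, -2], [6, 2, 9/2]] = [[4, -5, 5], [2, 2, 1]].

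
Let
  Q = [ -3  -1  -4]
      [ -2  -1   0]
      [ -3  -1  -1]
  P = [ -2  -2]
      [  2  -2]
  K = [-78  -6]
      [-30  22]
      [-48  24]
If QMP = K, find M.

Left-multiply by Q⁻¹ and right-multiply by P⁻¹: M = Q⁻¹KP⁻¹.
Q has determinant 3; Q⁻¹ = [[1/3, 1, -4/3], [-2/3, -3, 8/3], [-1/3, 0, 1/3]].
det P = 8; the adjugate gives P⁻¹ = [[-1/4, 1/4], [-1/4, -1/4]].
Q⁻¹K = [[8, -12], [14, 2], [10, 10]].
M = (Q⁻¹K)P⁻¹ = [[1, 5], [-4, 3], [-5, 0]].

M = [[1, 5], [-4, 3], [-5, 0]]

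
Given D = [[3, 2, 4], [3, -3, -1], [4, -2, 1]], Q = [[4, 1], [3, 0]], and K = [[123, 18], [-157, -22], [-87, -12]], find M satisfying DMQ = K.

M = [[-2, -3], [4, 3], [4, 5]]

M = D⁻¹KQ⁻¹ (apply D⁻¹ on the left and Q⁻¹ on the right).
det D = -5; the adjugate gives D⁻¹ = [[1, 2, -2], [7/5, 13/5, -3], [-6/5, -14/5, 3]].
Q has determinant -3; Q⁻¹ = [[0, 1/3], [1, -4/3]].
D⁻¹K = [[-17, -2], [25, 4], [31, 4]].
M = (D⁻¹K)Q⁻¹ = [[-2, -3], [4, 3], [4, 5]].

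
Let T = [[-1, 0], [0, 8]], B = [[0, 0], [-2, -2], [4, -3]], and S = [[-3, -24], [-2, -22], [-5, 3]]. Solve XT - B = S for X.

X = [[3, -3], [4, -3], [1, 0]]

XT = S + B = [[-3, -24], [-4, -24], [-1, 0]].
Since T sits to the right of X, X = (S + B)T⁻¹.
det T = -8; the adjugate gives T⁻¹ = [[-1, 0], [0, 1/8]].
X = (S + B)T⁻¹ = [[3, -3], [4, -3], [1, 0]].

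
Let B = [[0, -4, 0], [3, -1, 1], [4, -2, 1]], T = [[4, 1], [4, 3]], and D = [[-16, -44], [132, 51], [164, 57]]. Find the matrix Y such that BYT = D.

Y = [[5, 4], [-4, 5], [5, 2]]

Y = B⁻¹DT⁻¹ (apply B⁻¹ on the left and T⁻¹ on the right).
det B = -4; the adjugate gives B⁻¹ = [[-1/4, -1, 1], [-1/4, 0, 0], [1/2, 4, -3]].
T has determinant 8; T⁻¹ = [[3/8, -1/8], [-1/2, 1/2]].
B⁻¹D = [[36, 17], [4, 11], [28, 11]].
Y = (B⁻¹D)T⁻¹ = [[5, 4], [-4, 5], [5, 2]].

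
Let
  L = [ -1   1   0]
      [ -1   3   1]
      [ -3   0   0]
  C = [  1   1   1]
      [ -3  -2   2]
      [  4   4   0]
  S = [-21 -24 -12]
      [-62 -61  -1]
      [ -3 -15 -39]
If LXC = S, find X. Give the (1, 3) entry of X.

2

Left-multiply by L⁻¹ and right-multiply by C⁻¹: X = L⁻¹SC⁻¹.
det L = -3, so L⁻¹ = [[0, 0, -1/3], [1, 0, -1/3], [-3, 1, 2/3]].
det C = -4; the adjugate gives C⁻¹ = [[2, -1, -1], [-2, 1, 5/4], [1, 0, -1/4]].
L⁻¹S = [[1, 5, 13], [-20, -19, 1], [-1, 1, 9]].
X = (L⁻¹S)C⁻¹ = [[5, 4, 2], [-1, 1, -4], [5, 2, 0]].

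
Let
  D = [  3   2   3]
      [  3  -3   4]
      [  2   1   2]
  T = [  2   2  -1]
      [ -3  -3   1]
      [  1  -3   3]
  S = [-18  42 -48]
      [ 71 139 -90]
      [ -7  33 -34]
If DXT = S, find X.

Isolating X: multiply by D⁻¹ from the left and T⁻¹ from the right, so X = D⁻¹ST⁻¹.
det D = 1; the adjugate gives D⁻¹ = [[-10, -1, 17], [2, 0, -3], [9, 1, -15]].
det T = -4, so T⁻¹ = [[3/2, 3/4, 1/4], [-5/2, -7/4, -1/4], [-3, -2, 0]].
D⁻¹S = [[-10, 2, -8], [-15, -15, 6], [14, 22, -12]].
X = (D⁻¹S)T⁻¹ = [[4, 5, -3], [-3, 3, 0], [2, -4, -2]].

X = [[4, 5, -3], [-3, 3, 0], [2, -4, -2]]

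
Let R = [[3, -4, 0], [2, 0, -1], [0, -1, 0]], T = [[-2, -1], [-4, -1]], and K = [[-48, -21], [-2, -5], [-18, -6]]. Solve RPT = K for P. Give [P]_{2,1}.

-3

Isolating P: multiply by R⁻¹ from the left and T⁻¹ from the right, so P = R⁻¹KT⁻¹.
det R = -3, so R⁻¹ = [[1/3, 0, -4/3], [0, 0, -1], [2/3, -1, -8/3]].
det T = -2; the adjugate gives T⁻¹ = [[1/2, -1/2], [-2, 1]].
R⁻¹K = [[8, 1], [18, 6], [18, 7]].
P = (R⁻¹K)T⁻¹ = [[2, -3], [-3, -3], [-5, -2]].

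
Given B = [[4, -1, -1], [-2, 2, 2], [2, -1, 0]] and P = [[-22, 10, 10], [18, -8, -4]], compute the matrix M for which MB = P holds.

B is on the right of M, so right-multiply by B⁻¹: M = PB⁻¹.
det B = 6, so B⁻¹ = [[1/3, 1/6, 0], [2/3, 1/3, -1], [-1/3, 1/3, 1]].
M = PB⁻¹ = [[-22, 10, 10], [18, -8, -4]] · [[1/3, 1/6, 0], [2/3, 1/3, -1], [-1/3, 1/3, 1]] = [[-4, 3, 0], [2, -1, 4]].

M = [[-4, 3, 0], [2, -1, 4]]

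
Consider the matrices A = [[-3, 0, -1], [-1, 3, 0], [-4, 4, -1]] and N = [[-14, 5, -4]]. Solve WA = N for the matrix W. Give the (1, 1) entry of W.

5

Since A sits to the right of W, W = NA⁻¹.
det A = 1; the adjugate gives A⁻¹ = [[-3, -4, 3], [-1, -1, 1], [8, 12, -9]].
W = NA⁻¹ = [[-14, 5, -4]] · [[-3, -4, 3], [-1, -1, 1], [8, 12, -9]] = [[5, 3, -1]].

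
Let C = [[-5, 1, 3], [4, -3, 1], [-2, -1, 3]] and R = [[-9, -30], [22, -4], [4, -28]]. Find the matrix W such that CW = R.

C is on the left of W, so left-multiply by C⁻¹: W = C⁻¹R.
det C = -4, so C⁻¹ = [[2, 3/2, -5/2], [7/2, 9/4, -17/4], [5/2, 7/4, -11/4]].
W = C⁻¹R = [[2, 3/2, -5/2], [7/2, 9/4, -17/4], [5/2, 7/4, -11/4]] · [[-9, -30], [22, -4], [4, -28]] = [[5, 4], [1, 5], [5, -5]].

W = [[5, 4], [1, 5], [5, -5]]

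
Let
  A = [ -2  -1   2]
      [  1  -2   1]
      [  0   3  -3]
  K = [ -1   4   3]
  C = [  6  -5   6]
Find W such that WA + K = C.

W = [[-1, 5, 0]]

WA = C − K = [[7, -9, 3]].
Since A sits to the right of W, W = (C − K)A⁻¹.
det A = -3; the adjugate gives A⁻¹ = [[-1, -1, -1], [-1, -2, -4/3], [-1, -2, -5/3]].
W = (C − K)A⁻¹ = [[-1, 5, 0]].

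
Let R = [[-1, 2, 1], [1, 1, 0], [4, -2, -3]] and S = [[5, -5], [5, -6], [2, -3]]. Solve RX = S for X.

Left-multiplying both sides by R⁻¹ gives X = R⁻¹S.
det R = 3; the adjugate gives R⁻¹ = [[-1, 4/3, -1/3], [1, -1/3, 1/3], [-2, 2, -1]].
X = R⁻¹S = [[-1, 4/3, -1/3], [1, -1/3, 1/3], [-2, 2, -1]] · [[5, -5], [5, -6], [2, -3]] = [[1, -2], [4, -4], [-2, 1]].

X = [[1, -2], [4, -4], [-2, 1]]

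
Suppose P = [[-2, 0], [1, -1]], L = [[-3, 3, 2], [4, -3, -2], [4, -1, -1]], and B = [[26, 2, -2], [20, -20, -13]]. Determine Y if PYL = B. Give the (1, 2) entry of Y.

1

Y = P⁻¹BL⁻¹ (apply P⁻¹ on the left and L⁻¹ on the right).
det P = 2; the adjugate gives P⁻¹ = [[-1/2, 0], [-1/2, -1]].
det L = 1, so L⁻¹ = [[1, 1, 0], [-4, -5, 2], [8, 9, -3]].
P⁻¹B = [[-13, -1, 1], [-33, 19, 14]].
Y = (P⁻¹B)L⁻¹ = [[-1, 1, -5], [3, -2, -4]].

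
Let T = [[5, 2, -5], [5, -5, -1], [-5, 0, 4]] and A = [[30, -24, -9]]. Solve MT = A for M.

Right-multiplying both sides by T⁻¹ gives M = AT⁻¹.
T has determinant -5; T⁻¹ = [[4, 8/5, 27/5], [3, 1, 4], [5, 2, 7]].
M = AT⁻¹ = [[30, -24, -9]] · [[4, 8/5, 27/5], [3, 1, 4], [5, 2, 7]] = [[3, 6, 3]].

M = [[3, 6, 3]]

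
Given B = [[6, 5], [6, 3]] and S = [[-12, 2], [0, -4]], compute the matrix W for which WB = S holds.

Right-multiplying both sides by B⁻¹ gives W = SB⁻¹.
det B = -12, so B⁻¹ = [[-1/4, 5/12], [1/2, -1/2]].
W = SB⁻¹ = [[-12, 2], [0, -4]] · [[-1/4, 5/12], [1/2, -1/2]] = [[4, -6], [-2, 2]].

W = [[4, -6], [-2, 2]]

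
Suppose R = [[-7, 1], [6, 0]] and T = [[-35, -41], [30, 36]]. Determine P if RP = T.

Left-multiplying both sides by R⁻¹ gives P = R⁻¹T.
det R = -6; the adjugate gives R⁻¹ = [[0, 1/6], [1, 7/6]].
P = R⁻¹T = [[0, 1/6], [1, 7/6]] · [[-35, -41], [30, 36]] = [[5, 6], [0, 1]].

P = [[5, 6], [0, 1]]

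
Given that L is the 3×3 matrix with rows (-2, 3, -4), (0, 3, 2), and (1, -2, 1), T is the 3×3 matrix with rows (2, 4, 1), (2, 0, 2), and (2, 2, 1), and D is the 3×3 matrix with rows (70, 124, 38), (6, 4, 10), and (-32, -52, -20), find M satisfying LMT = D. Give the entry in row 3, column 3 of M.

Isolating M: multiply by L⁻¹ from the left and T⁻¹ from the right, so M = L⁻¹DT⁻¹.
L has determinant 4; L⁻¹ = [[7/4, 5/4, 9/2], [1/2, 1/2, 1], [-3/4, -1/4, -3/2]].
T has determinant 4; T⁻¹ = [[-1, -1/2, 2], [1/2, 0, -1/2], [1, 1, -2]].
L⁻¹D = [[-14, -12, -11], [6, 12, 4], [-6, -16, -1]].
M = (L⁻¹D)T⁻¹ = [[-3, -4, 0], [4, 1, -2], [-3, 2, -2]].

-2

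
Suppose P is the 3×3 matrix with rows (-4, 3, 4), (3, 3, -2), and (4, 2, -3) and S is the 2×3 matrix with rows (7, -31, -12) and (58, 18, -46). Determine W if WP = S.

W = [[-6, -3, -2], [-4, 6, 6]]

Right-multiplying both sides by P⁻¹ gives W = SP⁻¹.
P has determinant -1; P⁻¹ = [[5, -17, 18], [-1, 4, -4], [6, -20, 21]].
W = SP⁻¹ = [[7, -31, -12], [58, 18, -46]] · [[5, -17, 18], [-1, 4, -4], [6, -20, 21]] = [[-6, -3, -2], [-4, 6, 6]].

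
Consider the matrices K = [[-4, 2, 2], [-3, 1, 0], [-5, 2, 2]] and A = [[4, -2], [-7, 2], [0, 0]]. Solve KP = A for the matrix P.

Left-multiplying both sides by K⁻¹ gives P = K⁻¹A.
det K = 2, so K⁻¹ = [[1, 0, -1], [3, 1, -3], [-1/2, -1, 1]].
P = K⁻¹A = [[1, 0, -1], [3, 1, -3], [-1/2, -1, 1]] · [[4, -2], [-7, 2], [0, 0]] = [[4, -2], [5, -4], [5, -1]].

P = [[4, -2], [5, -4], [5, -1]]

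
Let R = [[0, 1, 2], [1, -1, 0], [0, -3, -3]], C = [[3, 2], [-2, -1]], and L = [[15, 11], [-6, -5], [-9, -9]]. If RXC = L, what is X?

Isolating X: multiply by R⁻¹ from the left and C⁻¹ from the right, so X = R⁻¹LC⁻¹.
R has determinant -3; R⁻¹ = [[-1, 1, -2/3], [-1, 0, -2/3], [1, 0, 1/3]].
det C = 1; the adjugate gives C⁻¹ = [[-1, -2], [2, 3]].
R⁻¹L = [[-15, -10], [-9, -5], [12, 8]].
X = (R⁻¹L)C⁻¹ = [[-5, 0], [-1, 3], [4, 0]].

X = [[-5, 0], [-1, 3], [4, 0]]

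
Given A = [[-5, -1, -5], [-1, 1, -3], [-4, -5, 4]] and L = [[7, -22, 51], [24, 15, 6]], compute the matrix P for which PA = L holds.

P = [[-5, -2, 5], [-5, 5, -1]]

Since A sits to the right of P, P = LA⁻¹.
A has determinant -6; A⁻¹ = [[11/6, -29/6, -4/3], [-8/3, 20/3, 5/3], [-3/2, 7/2, 1]].
P = LA⁻¹ = [[7, -22, 51], [24, 15, 6]] · [[11/6, -29/6, -4/3], [-8/3, 20/3, 5/3], [-3/2, 7/2, 1]] = [[-5, -2, 5], [-5, 5, -1]].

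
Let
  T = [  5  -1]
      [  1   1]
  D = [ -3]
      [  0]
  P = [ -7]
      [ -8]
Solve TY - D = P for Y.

Y = [[-3], [-5]]

TY = P + D = [[-10], [-8]].
Left-multiplying both sides by T⁻¹ gives Y = T⁻¹(P + D).
det T = 6; the adjugate gives T⁻¹ = [[1/6, 1/6], [-1/6, 5/6]].
Y = T⁻¹(P + D) = [[-3], [-5]].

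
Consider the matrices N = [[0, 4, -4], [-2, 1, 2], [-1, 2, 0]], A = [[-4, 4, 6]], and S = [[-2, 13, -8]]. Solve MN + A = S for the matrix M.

MN = S − A = [[2, 9, -14]].
Right-multiplying both sides by N⁻¹ gives M = (S − A)N⁻¹.
N has determinant 4; N⁻¹ = [[-1, -2, 3], [-1/2, -1, 2], [-3/4, -1, 2]].
M = (S − A)N⁻¹ = [[4, 1, -4]].

M = [[4, 1, -4]]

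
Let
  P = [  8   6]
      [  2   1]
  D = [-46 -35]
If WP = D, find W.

Right-multiplying both sides by P⁻¹ gives W = DP⁻¹.
det P = -4, so P⁻¹ = [[-1/4, 3/2], [1/2, -2]].
W = DP⁻¹ = [[-46, -35]] · [[-1/4, 3/2], [1/2, -2]] = [[-6, 1]].

W = [[-6, 1]]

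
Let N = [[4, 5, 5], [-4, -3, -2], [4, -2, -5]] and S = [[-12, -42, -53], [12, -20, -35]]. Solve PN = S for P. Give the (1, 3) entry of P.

Right-multiplying both sides by N⁻¹ gives P = SN⁻¹.
det N = 4, so N⁻¹ = [[11/4, 15/4, 5/4], [-7, -10, -3], [5, 7, 2]].
P = SN⁻¹ = [[-12, -42, -53], [12, -20, -35]] · [[11/4, 15/4, 5/4], [-7, -10, -3], [5, 7, 2]] = [[-4, 4, 5], [-2, 0, 5]].

5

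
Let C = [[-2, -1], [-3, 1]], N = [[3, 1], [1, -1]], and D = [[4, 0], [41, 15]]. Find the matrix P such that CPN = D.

P = [[-3, 0], [5, -1]]

Left-multiply by C⁻¹ and right-multiply by N⁻¹: P = C⁻¹DN⁻¹.
C has determinant -5; C⁻¹ = [[-1/5, -1/5], [-3/5, 2/5]].
det N = -4; the adjugate gives N⁻¹ = [[1/4, 1/4], [1/4, -3/4]].
C⁻¹D = [[-9, -3], [14, 6]].
P = (C⁻¹D)N⁻¹ = [[-3, 0], [5, -1]].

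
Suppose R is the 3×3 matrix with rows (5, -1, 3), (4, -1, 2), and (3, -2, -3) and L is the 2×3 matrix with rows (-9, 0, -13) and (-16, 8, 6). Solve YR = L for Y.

R is on the right of Y, so right-multiply by R⁻¹: Y = LR⁻¹.
det R = 2; the adjugate gives R⁻¹ = [[7/2, -9/2, 1/2], [9, -12, 1], [-5/2, 7/2, -1/2]].
Y = LR⁻¹ = [[-9, 0, -13], [-16, 8, 6]] · [[7/2, -9/2, 1/2], [9, -12, 1], [-5/2, 7/2, -1/2]] = [[1, -5, 2], [1, -3, -3]].

Y = [[1, -5, 2], [1, -3, -3]]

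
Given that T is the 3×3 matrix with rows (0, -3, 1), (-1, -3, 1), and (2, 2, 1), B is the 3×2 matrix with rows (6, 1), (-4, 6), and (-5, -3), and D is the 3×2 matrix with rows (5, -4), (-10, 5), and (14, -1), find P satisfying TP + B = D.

TP = D − B = [[-1, -5], [-6, -1], [19, 2]].
Left-multiplying both sides by T⁻¹ gives P = T⁻¹(D − B).
det T = -5; the adjugate gives T⁻¹ = [[1, -1, 0], [-3/5, 2/5, 1/5], [-4/5, 6/5, 3/5]].
P = T⁻¹(D − B) = [[5, -4], [2, 3], [5, 4]].

P = [[5, -4], [2, 3], [5, 4]]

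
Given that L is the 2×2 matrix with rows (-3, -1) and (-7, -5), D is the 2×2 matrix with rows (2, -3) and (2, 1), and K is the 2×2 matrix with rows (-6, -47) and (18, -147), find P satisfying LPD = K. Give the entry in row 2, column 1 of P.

Isolating P: multiply by L⁻¹ from the left and D⁻¹ from the right, so P = L⁻¹KD⁻¹.
det L = 8; the adjugate gives L⁻¹ = [[-5/8, 1/8], [7/8, -3/8]].
det D = 8, so D⁻¹ = [[1/8, 3/8], [-1/4, 1/4]].
L⁻¹K = [[6, 11], [-12, 14]].
P = (L⁻¹K)D⁻¹ = [[-2, 5], [-5, -1]].

-5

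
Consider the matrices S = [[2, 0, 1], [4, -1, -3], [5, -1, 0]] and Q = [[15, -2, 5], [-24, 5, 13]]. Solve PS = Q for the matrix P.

S is on the right of P, so right-multiply by S⁻¹: P = QS⁻¹.
S has determinant -5; S⁻¹ = [[3/5, 1/5, -1/5], [3, 1, -2], [-1/5, -2/5, 2/5]].
P = QS⁻¹ = [[15, -2, 5], [-24, 5, 13]] · [[3/5, 1/5, -1/5], [3, 1, -2], [-1/5, -2/5, 2/5]] = [[2, -1, 3], [-2, -5, 0]].

P = [[2, -1, 3], [-2, -5, 0]]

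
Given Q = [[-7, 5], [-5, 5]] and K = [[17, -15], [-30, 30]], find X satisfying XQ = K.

Since Q sits to the right of X, X = KQ⁻¹.
det Q = -10; the adjugate gives Q⁻¹ = [[-1/2, 1/2], [-1/2, 7/10]].
X = KQ⁻¹ = [[17, -15], [-30, 30]] · [[-1/2, 1/2], [-1/2, 7/10]] = [[-1, -2], [0, 6]].

X = [[-1, -2], [0, 6]]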